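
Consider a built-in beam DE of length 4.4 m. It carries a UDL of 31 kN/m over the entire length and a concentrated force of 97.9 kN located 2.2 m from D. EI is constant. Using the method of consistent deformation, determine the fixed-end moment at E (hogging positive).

Take the two fixed-end moments M_D, M_E as redundants; the released structure is the simple span DE.
End rotations of the released simple span under the applied load (×1/EI):
  at D: UDL 31: wL³/(24EI) = 110/EI
  at E: UDL 31: wL³/(24EI) = 110/EI
  at D: point load 97.9 at a = 2.2: Pab(L + b)/(6LEI) = 118.5/EI
  at E: point load 97.9 at a = 2.2: Pab(L + a)/(6LEI) = 118.5/EI
  θ_D0 = 228.5/EI,  θ_E0 = 228.5/EI
Flexibility coefficients: a unit moment at one end gives L/(3EI) there and L/(6EI) at the far end, so f₁₁ = f₂₂ = 1.467/EI and f₁₂ = f₂₁ = 0.7333/EI.
Compatibility — zero rotation at each built-in end:
  1.467 M_D + 0.7333 M_E = 228.5
  0.7333 M_D + 1.467 M_E = 228.5
Solving the pair gives M_D = 103.9 kN·m and M_E = 103.9 kN·m (hogging).

M_E = 103.9 kN·m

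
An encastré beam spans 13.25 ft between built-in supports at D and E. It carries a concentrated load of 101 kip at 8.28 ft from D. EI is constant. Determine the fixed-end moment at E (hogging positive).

M_E = 196 kip·ft

Release both end moments; the primary structure is a simply-supported span DE with redundants M_D and M_E.
On the primary (simply-supported) span, the end slopes from the loading are:
  at D: point load 101 at a = 8.28: Pab(L + b)/(6LEI) = 952.6/EI
  at E: point load 101 at a = 8.28: Pab(L + a)/(6LEI) = 1126/EI
  θ_D0 = 952.6/EI,  θ_E0 = 1126/EI
Flexibility coefficients: a unit moment at one end gives L/(3EI) there and L/(6EI) at the far end, so f₁₁ = f₂₂ = 4.417/EI and f₁₂ = f₂₁ = 2.208/EI.
Compatibility — zero rotation at each built-in end:
  4.417 M_D + 2.208 M_E = 952.6
  2.208 M_D + 4.417 M_E = 1126
Solving the pair gives M_D = 117.7 kip·ft and M_E = 196 kip·ft (hogging).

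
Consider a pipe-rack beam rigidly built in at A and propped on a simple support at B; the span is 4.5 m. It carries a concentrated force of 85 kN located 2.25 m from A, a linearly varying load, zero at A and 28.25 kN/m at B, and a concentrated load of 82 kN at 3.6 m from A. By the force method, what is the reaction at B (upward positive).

Release the roller at B. Primary structure: cantilever fixed at A.
Primary-structure tip deflection at B by superposition:
  point load 85 at a = 2.25: Pa²(3L − a)/(6EI) = 806.8/EI
  triangular load, peak 28.25 at the free end: 11w₀L⁴/(120EI) = 1062/EI
  point load 82 at a = 3.6: Pa²(3L − a)/(6EI) = 1753/EI
  δ_0 = 3622/EI
Flexibility coefficient — unit upward force at B: δ_{BB} = L³/(3EI) = 30.38/EI.
The prop prevents deflection at B: R_B = δ_0/δ_{BB} = 3622/30.38 = 119.2 kN.

R_B = 119.2 kN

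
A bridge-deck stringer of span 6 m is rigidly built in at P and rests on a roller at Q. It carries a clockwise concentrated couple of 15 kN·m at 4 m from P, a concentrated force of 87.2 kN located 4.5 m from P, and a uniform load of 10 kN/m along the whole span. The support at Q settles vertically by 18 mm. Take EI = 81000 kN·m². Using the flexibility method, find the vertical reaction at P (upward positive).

Choose R_Q as the redundant. The primary structure is the cantilever fixed at P.
Primary-structure tip deflection at Q by superposition:
  clockwise couple 15 at a = 4: M₀a(2L − a)/(2EI) = 240/EI
  point load 87.2 at a = 4.5: Pa²(3L − a)/(6EI) = 3973/EI
  UDL 10: wL⁴/(8EI) = 1620/EI
  δ_0 = 5833/EI
Tip deflection under a unit load at Q: L³/(3EI) = 72/EI.
With EI = 81000 kN·m²: δ_0 = 0.072013 m and δ_{QQ} = 0.000889 m/kN.
Compatibility — the beam at Q must follow the support down by 0.018 m: δ_0 − R_Q·δ_{QQ} = 0.018, so R_Q = (0.072013 − 0.018)/0.000889 = 60.76 kN.
Vertical equilibrium: R_P = ΣP − R_Q = 147.2 − 60.76 = 86.44 kN.

R_P = 86.44 kN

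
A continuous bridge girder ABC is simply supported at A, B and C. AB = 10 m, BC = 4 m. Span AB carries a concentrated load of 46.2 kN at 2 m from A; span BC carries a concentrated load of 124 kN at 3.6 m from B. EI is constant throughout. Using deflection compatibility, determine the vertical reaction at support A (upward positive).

R_A = 33.09 kN

Insert a hinge at B; M_B is the redundant, and each span becomes simply supported.
Discontinuity in slope at B on the released structure — sum the simple-span end rotations:
  span AB: point load 46.2 at a = 2: Pab(L + a)/(6LEI) = 147.8/EI
  span BC: point load 124 at a = 3.6: Pab(L + b)/(6LEI) = 32.74/EI
  relative rotation θ_0 = (147.8 + 32.74)/EI = 180.6/EI
A unit hogging moment at B produces rotation L₁/(3EI) + L₂/(3EI) = 4.667/EI.
Slope continuity at B: θ_0 = M_B·4.667/EI, so M_B = 180.6/4.667 = 38.69 kN·m (hogging).
Span AB, ΣM about A with M_B applied at B: R_B^{AB}·10 = 92.4 + 38.69, so R_B^{AB} = 13.11 kN and R_A = 46.2 − 13.11 = 33.09 kN.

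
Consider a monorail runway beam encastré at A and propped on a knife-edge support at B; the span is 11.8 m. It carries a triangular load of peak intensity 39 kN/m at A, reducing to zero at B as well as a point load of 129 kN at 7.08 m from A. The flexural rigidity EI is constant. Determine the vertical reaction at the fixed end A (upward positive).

Take the reaction at B as the redundant and release it; the primary structure is a cantilever fixed at A.
Downward deflection at the released point B due to the loads:
  triangular load, peak 39 at the fixed end: w₀L⁴/(30EI) = 25204/EI
  point load 129 at a = 7.08: Pa²(3L − a)/(6EI) = 30521/EI
  δ_0 = 55725/EI
Tip deflection under a unit load at B: L³/(3EI) = 547.7/EI.
The prop prevents deflection at B: R_B = δ_0/δ_{BB} = 55725/547.7 = 101.7 kN.
Vertical equilibrium: R_A = ΣP − R_B = 359.1 − 101.7 = 257.4 kN.

R_A = 257.4 kN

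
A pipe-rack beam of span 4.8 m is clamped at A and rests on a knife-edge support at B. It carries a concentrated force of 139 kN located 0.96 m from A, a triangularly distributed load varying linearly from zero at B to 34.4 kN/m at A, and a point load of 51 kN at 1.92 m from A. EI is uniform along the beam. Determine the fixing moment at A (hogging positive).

Remove the prop at B; the released (primary) structure is a cantilever built in at A.
Free-end deflection of the primary structure under the applied loading (downward +):
  point load 139 at a = 0.96: Pa²(3L − a)/(6EI) = 286.9/EI
  triangular load, peak 34.4 at the fixed end: w₀L⁴/(30EI) = 608.7/EI
  point load 51 at a = 1.92: Pa²(3L − a)/(6EI) = 391.1/EI
  δ_0 = 1287/EI
Flexibility coefficient — unit upward force at B: δ_{BB} = L³/(3EI) = 36.86/EI.
Compatibility at B: δ_0 − R_B·δ_{BB} = 0, so R_B = 1287/36.86 = 34.9 kN.
Moment equilibrium about A: M_A = Σ(load moments about A) − R_B·L = 363.5 − 34.9×4.8 = 195.9 kN·m.

M_A = 195.9 kN·m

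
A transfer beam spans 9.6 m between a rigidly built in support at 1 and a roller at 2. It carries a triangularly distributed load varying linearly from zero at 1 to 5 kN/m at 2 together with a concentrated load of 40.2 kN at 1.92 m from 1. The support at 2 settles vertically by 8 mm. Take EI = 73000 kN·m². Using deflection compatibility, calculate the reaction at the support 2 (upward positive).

Release the roller at 2. Primary structure: cantilever fixed at 1.
Downward deflection at the released point 2 due to the loads:
  triangular load, peak 5 at the free end: 11w₀L⁴/(120EI) = 3893/EI
  point load 40.2 at a = 1.92: Pa²(3L − a)/(6EI) = 663.9/EI
  δ_0 = 4557/EI
Tip deflection under a unit load at 2: L³/(3EI) = 294.9/EI.
With EI = 73000 kN·m²: δ_0 = 0.062421 m and δ_{22} = 0.00404 m/kN.
Compatibility — the beam at 2 must follow the support down by 0.008 m: δ_0 − R_2·δ_{22} = 0.008, so R_2 = (0.062421 − 0.008)/0.00404 = 13.47 kN.

R_2 = 13.47 kN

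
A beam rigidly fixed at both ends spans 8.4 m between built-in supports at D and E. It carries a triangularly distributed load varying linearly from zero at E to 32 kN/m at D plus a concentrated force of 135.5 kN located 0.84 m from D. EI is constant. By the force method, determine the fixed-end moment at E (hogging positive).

Take the two fixed-end moments M_D, M_E as redundants; the released structure is the simple span DE.
End rotations of the released simple span under the applied load (×1/EI):
  at D: triangular load, peak 32: w₀L³/(45EI) = 421.5/EI
  at E: triangular load, peak 32: 7w₀L³/(360EI) = 368.8/EI
  at D: point load 135.5 at a = 0.84: Pab(L + b)/(6LEI) = 272.5/EI
  at E: point load 135.5 at a = 0.84: Pab(L + a)/(6LEI) = 157.8/EI
  θ_D0 = 694/EI,  θ_E0 = 526.5/EI
Flexibility coefficients: a unit moment at one end gives L/(3EI) there and L/(6EI) at the far end, so f₁₁ = f₂₂ = 2.8/EI and f₁₂ = f₂₁ = 1.4/EI.
Compatibility — zero rotation at each built-in end:
  2.8 M_D + 1.4 M_E = 694
  1.4 M_D + 2.8 M_E = 526.5
Solving the pair gives M_D = 205.1 kN·m and M_E = 85.51 kN·m (hogging).

M_E = 85.51 kN·m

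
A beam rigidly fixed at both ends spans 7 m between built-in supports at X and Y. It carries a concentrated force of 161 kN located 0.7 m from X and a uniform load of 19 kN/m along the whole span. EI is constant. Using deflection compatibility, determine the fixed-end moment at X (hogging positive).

M_X = 168.9 kN·m

Release both end moments; the primary structure is a simply-supported span XY with redundants M_X and M_Y.
On the primary (simply-supported) span, the end slopes from the loading are:
  at X: point load 161 at a = 0.7: Pab(L + b)/(6LEI) = 224.8/EI
  at Y: point load 161 at a = 0.7: Pab(L + a)/(6LEI) = 130.2/EI
  at X: UDL 19: wL³/(24EI) = 271.5/EI
  at Y: UDL 19: wL³/(24EI) = 271.5/EI
  θ_X0 = 496.4/EI,  θ_Y0 = 401.7/EI
Flexibility coefficients: a unit moment at one end gives L/(3EI) there and L/(6EI) at the far end, so f₁₁ = f₂₂ = 2.333/EI and f₁₂ = f₂₁ = 1.167/EI.
Compatibility — zero rotation at each built-in end:
  2.333 M_X + 1.167 M_Y = 496.4
  1.167 M_X + 2.333 M_Y = 401.7
Solving the pair gives M_X = 168.9 kN·m and M_Y = 87.73 kN·m (hogging).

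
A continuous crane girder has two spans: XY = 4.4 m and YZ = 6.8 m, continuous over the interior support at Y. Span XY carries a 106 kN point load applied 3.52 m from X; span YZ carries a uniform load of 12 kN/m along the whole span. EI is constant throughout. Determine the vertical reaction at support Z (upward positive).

R_Z = 30.73 kN

Insert a hinge at Y; M_Y is the redundant, and each span becomes simply supported.
End slopes at the hinge Y, treating each span as simply supported:
  span XY: point load 106 at a = 3.52: Pab(L + a)/(6LEI) = 98.5/EI
  span YZ: UDL 12: wL³/(24EI) = 157.2/EI
  relative rotation θ_0 = (98.5 + 157.2)/EI = 255.7/EI
A unit hogging moment at Y produces rotation L₁/(3EI) + L₂/(3EI) = 3.733/EI.
Slope continuity at Y: θ_0 = M_Y·3.733/EI, so M_Y = 255.7/3.733 = 68.5 kN·m (hogging).
Span YZ, ΣM about Z: R_Y^{YZ}·6.8 = 277.4 + 68.5, so R_Y^{YZ} = 50.87 kN and R_Z = 81.6 − 50.87 = 30.73 kN.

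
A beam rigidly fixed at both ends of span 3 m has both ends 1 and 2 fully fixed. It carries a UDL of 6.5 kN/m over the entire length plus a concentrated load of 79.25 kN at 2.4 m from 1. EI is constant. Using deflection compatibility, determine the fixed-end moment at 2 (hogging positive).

M_2 = 35.31 kN·m

Release both end moments; the primary structure is a simply-supported span 12 with redundants M_1 and M_2.
End rotations of the released simple span under the applied load (×1/EI):
  at 1: UDL 6.5: wL³/(24EI) = 7.312/EI
  at 2: UDL 6.5: wL³/(24EI) = 7.312/EI
  at 1: point load 79.25 at a = 2.4: Pab(L + b)/(6LEI) = 22.82/EI
  at 2: point load 79.25 at a = 2.4: Pab(L + a)/(6LEI) = 34.24/EI
  θ_10 = 30.14/EI,  θ_20 = 41.55/EI
Flexibility coefficients: a unit moment at one end gives L/(3EI) there and L/(6EI) at the far end, so f₁₁ = f₂₂ = 1/EI and f₁₂ = f₂₁ = 0.5/EI.
Compatibility — zero rotation at each built-in end:
  1 M_1 + 0.5 M_2 = 30.14
  0.5 M_1 + 1 M_2 = 41.55
Solving the pair gives M_1 = 12.48 kN·m and M_2 = 35.31 kN·m (hogging).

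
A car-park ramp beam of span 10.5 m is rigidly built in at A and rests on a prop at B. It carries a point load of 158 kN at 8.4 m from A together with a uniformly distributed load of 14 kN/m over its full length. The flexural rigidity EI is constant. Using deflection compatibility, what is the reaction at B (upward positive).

R_B = 166.4 kN

Take the reaction at B as the redundant and release it; the primary structure is a cantilever fixed at A.
Deflection at B on the released cantilever, summing each load's contribution:
  point load 158 at a = 8.4: Pa²(3L − a)/(6EI) = 42922/EI
  UDL 14: wL⁴/(8EI) = 21271/EI
  δ_0 = 64193/EI
Flexibility coefficient — unit upward force at B: δ_{BB} = L³/(3EI) = 385.9/EI.
Compatibility at B: δ_0 − R_B·δ_{BB} = 0, so R_B = 64193/385.9 = 166.4 kN.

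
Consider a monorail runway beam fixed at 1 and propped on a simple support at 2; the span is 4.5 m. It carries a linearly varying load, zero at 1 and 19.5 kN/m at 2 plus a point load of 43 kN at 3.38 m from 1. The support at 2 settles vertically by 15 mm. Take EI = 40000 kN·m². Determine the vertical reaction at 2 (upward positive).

R_2 = 31.66 kN

Choose R_2 as the redundant. The primary structure is the cantilever fixed at 1.
Downward deflection at the released point 2 due to the loads:
  triangular load, peak 19.5 at the free end: 11w₀L⁴/(120EI) = 733/EI
  point load 43 at a = 3.38: Pa²(3L − a)/(6EI) = 828.6/EI
  δ_0 = 1562/EI
Flexibility coefficient — unit upward force at 2: δ_{22} = L³/(3EI) = 30.38/EI.
With EI = 40000 kN·m²: δ_0 = 0.039039 m and δ_{22} = 0.000759 m/kN.
Compatibility — the beam at 2 must follow the support down by 0.015 m: δ_0 − R_2·δ_{22} = 0.015, so R_2 = (0.039039 − 0.015)/0.000759 = 31.66 kN.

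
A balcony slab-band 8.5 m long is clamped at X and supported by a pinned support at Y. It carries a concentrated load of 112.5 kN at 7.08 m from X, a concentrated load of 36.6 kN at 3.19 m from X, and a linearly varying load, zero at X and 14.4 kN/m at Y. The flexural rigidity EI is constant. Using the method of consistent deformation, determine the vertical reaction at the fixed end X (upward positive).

R_X = 85.3 kN

Choose R_Y as the redundant. The primary structure is the cantilever fixed at X.
Deflection at Y on the released cantilever, summing each load's contribution:
  point load 112.5 at a = 7.08: Pa²(3L − a)/(6EI) = 17312/EI
  point load 36.6 at a = 3.19: Pa²(3L − a)/(6EI) = 1385/EI
  triangular load, peak 14.4 at the free end: 11w₀L⁴/(120EI) = 6890/EI
  δ_0 = 25588/EI
Flexibility coefficient — unit upward force at Y: δ_{YY} = L³/(3EI) = 204.7/EI.
Compatibility at Y: δ_0 − R_Y·δ_{YY} = 0, so R_Y = 25588/204.7 = 125 kN.
Vertical equilibrium: R_X = ΣP − R_Y = 210.3 − 125 = 85.3 kN.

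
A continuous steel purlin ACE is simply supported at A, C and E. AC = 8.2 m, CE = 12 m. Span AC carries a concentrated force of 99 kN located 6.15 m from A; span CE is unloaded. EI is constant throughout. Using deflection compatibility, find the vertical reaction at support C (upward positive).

Insert a hinge at C; M_C is the redundant, and each span becomes simply supported.
Discontinuity in slope at C on the released structure — sum the simple-span end rotations:
  span AC: point load 99 at a = 6.15: Pab(L + a)/(6LEI) = 364/EI
  relative rotation θ_0 = (364 + 0)/EI = 364/EI
A unit hogging moment at C produces rotation L₁/(3EI) + L₂/(3EI) = 6.733/EI.
Slope continuity at C: θ_0 = M_C·6.733/EI, so M_C = 364/6.733 = 54.07 kN·m (hogging).
Span AC, ΣM about A with M_C applied at C: R_C^{AC}·8.2 = 608.9 + 54.07, so R_C^{AC} = 80.84 kN and R_A = 99 − 80.84 = 18.16 kN.
Span CE, ΣM about E: R_C^{CE}·12 = 0 + 54.07, so R_C^{CE} = 4.505 kN and R_E = 0 − 4.505 = -4.505 kN.
R_C = 80.84 + 4.505 = 85.35 kN.

R_C = 85.35 kN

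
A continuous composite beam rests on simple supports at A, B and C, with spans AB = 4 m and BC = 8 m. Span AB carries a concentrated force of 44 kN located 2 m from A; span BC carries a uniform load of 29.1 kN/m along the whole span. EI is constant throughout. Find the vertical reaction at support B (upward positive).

R_B = 200.7 kN

Take M_B as the redundant. Released structure: two simple spans AB and BC with a hinge at B.
Rotations at B on the released spans (each span's end-slope, ×1/EI):
  span AB: point load 44 at a = 2: Pab(L + a)/(6LEI) = 44/EI
  span BC: UDL 29.1: wL³/(24EI) = 620.8/EI
  relative rotation θ_0 = (44 + 620.8)/EI = 664.8/EI
A unit hogging moment at B produces rotation L₁/(3EI) + L₂/(3EI) = 4/EI.
Slope continuity at B: θ_0 = M_B·4/EI, so M_B = 664.8/4 = 166.2 kN·m (hogging).
Span AB, ΣM about A with M_B applied at B: R_B^{AB}·4 = 88 + 166.2, so R_B^{AB} = 63.55 kN and R_A = 44 − 63.55 = -19.55 kN.
Span BC, ΣM about C: R_B^{BC}·8 = 931.2 + 166.2, so R_B^{BC} = 137.2 kN and R_C = 232.8 − 137.2 = 95.62 kN.
R_B = 63.55 + 137.2 = 200.7 kN.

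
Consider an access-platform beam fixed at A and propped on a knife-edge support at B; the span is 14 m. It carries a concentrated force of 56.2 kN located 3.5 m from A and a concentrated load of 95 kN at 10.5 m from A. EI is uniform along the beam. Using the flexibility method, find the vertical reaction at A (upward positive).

Remove the prop at B; the released (primary) structure is a cantilever built in at A.
Downward deflection at the released point B due to the loads:
  point load 56.2 at a = 3.5: Pa²(3L − a)/(6EI) = 4418/EI
  point load 95 at a = 10.5: Pa²(3L − a)/(6EI) = 54987/EI
  δ_0 = 59405/EI
Tip deflection under a unit load at B: L³/(3EI) = 914.7/EI.
Compatibility at B: δ_0 − R_B·δ_{BB} = 0, so R_B = 59405/914.7 = 64.95 kN.
Vertical equilibrium: R_A = ΣP − R_B = 151.2 − 64.95 = 86.25 kN.

R_A = 86.25 kN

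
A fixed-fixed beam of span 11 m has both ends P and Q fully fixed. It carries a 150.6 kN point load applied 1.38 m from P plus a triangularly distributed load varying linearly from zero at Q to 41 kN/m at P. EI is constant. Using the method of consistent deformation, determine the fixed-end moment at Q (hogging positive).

Take the two fixed-end moments M_P, M_Q as redundants; the released structure is the simple span PQ.
Simple-span end rotations at P and Q under the given loads:
  at P: point load 150.6 at a = 1.38: Pab(L + b)/(6LEI) = 624.6/EI
  at Q: point load 150.6 at a = 1.38: Pab(L + a)/(6LEI) = 375/EI
  at P: triangular load, peak 41: w₀L³/(45EI) = 1213/EI
  at Q: triangular load, peak 41: 7w₀L³/(360EI) = 1061/EI
  θ_P0 = 1837/EI,  θ_Q0 = 1436/EI
Flexibility coefficients: a unit moment at one end gives L/(3EI) there and L/(6EI) at the far end, so f₁₁ = f₂₂ = 3.667/EI and f₁₂ = f₂₁ = 1.833/EI.
Compatibility — zero rotation at each built-in end:
  3.667 M_P + 1.833 M_Q = 1837
  1.833 M_P + 3.667 M_Q = 1436
Solving the pair gives M_P = 407 kN·m and M_Q = 188.2 kN·m (hogging).

M_Q = 188.2 kN·m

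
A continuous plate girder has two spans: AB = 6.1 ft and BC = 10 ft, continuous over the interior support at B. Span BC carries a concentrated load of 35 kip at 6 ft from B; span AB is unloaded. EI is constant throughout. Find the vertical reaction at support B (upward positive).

R_B = 23.64 kip

Insert a hinge at B; M_B is the redundant, and each span becomes simply supported.
Rotations at B on the released spans (each span's end-slope, ×1/EI):
  span BC: point load 35 at a = 6: Pab(L + b)/(6LEI) = 196/EI
  relative rotation θ_0 = (0 + 196)/EI = 196/EI
A unit hogging moment at B produces rotation L₁/(3EI) + L₂/(3EI) = 5.367/EI.
Compatibility: M_B·(L₁+L₂)/(3EI) = θ_0, giving M_B = 36.52 kip·ft (hogging).
Span AB, ΣM about A with M_B applied at B: R_B^{AB}·6.1 = 0 + 36.52, so R_B^{AB} = 5.987 kip and R_A = 0 − 5.987 = -5.987 kip.
Span BC, ΣM about C: R_B^{BC}·10 = 140 + 36.52, so R_B^{BC} = 17.65 kip and R_C = 35 − 17.65 = 17.35 kip.
R_B = 5.987 + 17.65 = 23.64 kip.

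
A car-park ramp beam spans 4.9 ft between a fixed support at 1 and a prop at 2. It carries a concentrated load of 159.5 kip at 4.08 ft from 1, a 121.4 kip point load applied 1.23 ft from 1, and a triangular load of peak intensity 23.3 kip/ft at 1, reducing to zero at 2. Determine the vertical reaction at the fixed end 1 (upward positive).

R_1 = 196.2 kip

Remove the prop at 2; the released (primary) structure is a cantilever built in at 1.
Deflection at 2 on the released cantilever, summing each load's contribution:
  point load 159.5 at a = 4.08: Pa²(3L − a)/(6EI) = 4700/EI
  point load 121.4 at a = 1.23: Pa²(3L − a)/(6EI) = 412.3/EI
  triangular load, peak 23.3 at the fixed end: w₀L⁴/(30EI) = 447.7/EI
  δ_0 = 5560/EI
Flexibility coefficient — unit upward force at 2: δ_{22} = L³/(3EI) = 39.22/EI.
Compatibility at 2: δ_0 − R_2·δ_{22} = 0, so R_2 = 5560/39.22 = 141.8 kip.
Vertical equilibrium: R_1 = ΣP − R_2 = 338 − 141.8 = 196.2 kip.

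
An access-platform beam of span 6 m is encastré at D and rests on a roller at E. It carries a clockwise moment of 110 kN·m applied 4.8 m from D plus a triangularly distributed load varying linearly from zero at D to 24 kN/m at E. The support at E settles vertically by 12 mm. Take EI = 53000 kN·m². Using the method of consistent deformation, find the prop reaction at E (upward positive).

R_E = 57.17 kN

Choose R_E as the redundant. The primary structure is the cantilever fixed at D.
Downward deflection at the released point E due to the loads:
  clockwise couple 110 at a = 4.8: M₀a(2L − a)/(2EI) = 1901/EI
  triangular load, peak 24 at the free end: 11w₀L⁴/(120EI) = 2851/EI
  δ_0 = 4752/EI
Flexibility coefficient — unit upward force at E: δ_{EE} = L³/(3EI) = 72/EI.
With EI = 53000 kN·m²: δ_0 = 0.08966 m and δ_{EE} = 0.001358 m/kN.
Compatibility — the beam at E must follow the support down by 0.012 m: δ_0 − R_E·δ_{EE} = 0.012, so R_E = (0.08966 − 0.012)/0.001358 = 57.17 kN.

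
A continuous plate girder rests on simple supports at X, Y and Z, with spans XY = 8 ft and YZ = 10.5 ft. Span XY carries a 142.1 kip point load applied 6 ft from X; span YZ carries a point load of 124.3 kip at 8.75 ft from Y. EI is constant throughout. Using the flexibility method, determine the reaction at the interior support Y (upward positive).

R_Y = 158.3 kip

Take M_Y as the redundant. Released structure: two simple spans XY and YZ with a hinge at Y.
End slopes at the hinge Y, treating each span as simply supported:
  span XY: point load 142.1 at a = 6: Pab(L + a)/(6LEI) = 497.4/EI
  span YZ: point load 124.3 at a = 8.75: Pab(L + b)/(6LEI) = 370.1/EI
  relative rotation θ_0 = (497.4 + 370.1)/EI = 867.4/EI
A unit hogging moment at Y produces rotation L₁/(3EI) + L₂/(3EI) = 6.167/EI.
Slope continuity at Y: θ_0 = M_Y·6.167/EI, so M_Y = 867.4/6.167 = 140.7 kip·ft (hogging).
Span XY, ΣM about X with M_Y applied at Y: R_Y^{XY}·8 = 852.6 + 140.7, so R_Y^{XY} = 124.2 kip and R_X = 142.1 − 124.2 = 17.94 kip.
Span YZ, ΣM about Z: R_Y^{YZ}·10.5 = 217.5 + 140.7, so R_Y^{YZ} = 34.11 kip and R_Z = 124.3 − 34.11 = 90.19 kip.
R_Y = 124.2 + 34.11 = 158.3 kip.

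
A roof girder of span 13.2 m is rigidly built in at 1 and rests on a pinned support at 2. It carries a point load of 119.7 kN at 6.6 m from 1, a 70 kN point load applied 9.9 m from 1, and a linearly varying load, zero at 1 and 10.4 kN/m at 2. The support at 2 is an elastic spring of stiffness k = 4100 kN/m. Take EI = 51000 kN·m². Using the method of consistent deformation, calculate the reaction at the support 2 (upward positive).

Choose R_2 as the redundant. The primary structure is the cantilever fixed at 1.
Primary-structure tip deflection at 2 by superposition:
  point load 119.7 at a = 6.6: Pa²(3L − a)/(6EI) = 28678/EI
  point load 70 at a = 9.9: Pa²(3L − a)/(6EI) = 33960/EI
  triangular load, peak 10.4 at the free end: 11w₀L⁴/(120EI) = 28943/EI
  δ_0 = 91581/EI
Flexibility coefficient — unit upward force at 2: δ_{22} = L³/(3EI) = 766.7/EI.
With EI = 51000 kN·m²: δ_0 = 1.7957 m and δ_{22} = 0.015032 m/kN.
Compatibility — the spring shortens by R_2/k under the reaction it provides: δ_0 − R_2·δ_{22} = R_2/k. With 1/k = 0.000244 m/kN, R_2 = δ_0 / (δ_{22} + 1/k) = 1.7957 / (0.015032 + 0.000244) = 117.5 kN.

R_2 = 117.5 kN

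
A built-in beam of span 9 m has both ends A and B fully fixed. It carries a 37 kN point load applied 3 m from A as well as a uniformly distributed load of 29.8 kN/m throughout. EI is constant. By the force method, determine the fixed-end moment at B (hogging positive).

M_B = 225.8 kN·m

Release both end moments; the primary structure is a simply-supported span AB with redundants M_A and M_B.
Simple-span end rotations at A and B under the given loads:
  at A: point load 37 at a = 3: Pab(L + b)/(6LEI) = 185/EI
  at B: point load 37 at a = 3: Pab(L + a)/(6LEI) = 148/EI
  at A: UDL 29.8: wL³/(24EI) = 905.2/EI
  at B: UDL 29.8: wL³/(24EI) = 905.2/EI
  θ_A0 = 1090/EI,  θ_B0 = 1053/EI
Flexibility coefficients: a unit moment at one end gives L/(3EI) there and L/(6EI) at the far end, so f₁₁ = f₂₂ = 3/EI and f₁₂ = f₂₁ = 1.5/EI.
Compatibility — zero rotation at each built-in end:
  3 M_A + 1.5 M_B = 1090
  1.5 M_A + 3 M_B = 1053
Solving the pair gives M_A = 250.5 kN·m and M_B = 225.8 kN·m (hogging).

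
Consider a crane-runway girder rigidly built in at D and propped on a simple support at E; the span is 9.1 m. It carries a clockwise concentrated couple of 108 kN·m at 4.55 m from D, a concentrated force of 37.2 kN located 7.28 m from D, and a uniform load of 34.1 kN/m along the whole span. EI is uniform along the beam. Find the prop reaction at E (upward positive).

R_E = 155.9 kN

Remove the prop at E; the released (primary) structure is a cantilever built in at D.
Free-end deflection of the primary structure under the applied loading (downward +):
  clockwise couple 108 at a = 4.55: M₀a(2L − a)/(2EI) = 3354/EI
  point load 37.2 at a = 7.28: Pa²(3L − a)/(6EI) = 6578/EI
  UDL 34.1: wL⁴/(8EI) = 29230/EI
  δ_0 = 39162/EI
Tip deflection under a unit load at E: L³/(3EI) = 251.2/EI.
The prop prevents deflection at E: R_E = δ_0/δ_{EE} = 39162/251.2 = 155.9 kN.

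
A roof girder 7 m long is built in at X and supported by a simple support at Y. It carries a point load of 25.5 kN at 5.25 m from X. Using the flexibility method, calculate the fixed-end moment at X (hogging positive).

M_X = 20.92 kN·m

Take the reaction at Y as the redundant and release it; the primary structure is a cantilever fixed at X.
Downward deflection at the released point Y due to the loads:
  point load 25.5 at a = 5.25: Pa²(3L − a)/(6EI) = 1845/EI
Flexibility coefficient — unit upward force at Y: δ_{YY} = L³/(3EI) = 114.3/EI.
Compatibility at Y: δ_0 − R_Y·δ_{YY} = 0, so R_Y = 1845/114.3 = 16.14 kN.
Moment equilibrium about X: M_X = Σ(load moments about X) − R_Y·L = 133.9 − 16.14×7 = 20.92 kN·m.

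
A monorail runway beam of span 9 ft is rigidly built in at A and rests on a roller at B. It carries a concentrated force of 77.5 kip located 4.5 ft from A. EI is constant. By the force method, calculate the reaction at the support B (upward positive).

R_B = 24.22 kip

Remove the prop at B; the released (primary) structure is a cantilever built in at A.
Primary-structure tip deflection at B by superposition:
  point load 77.5 at a = 4.5: Pa²(3L − a)/(6EI) = 5885/EI
Flexibility coefficient — unit upward force at B: δ_{BB} = L³/(3EI) = 243/EI.
The prop prevents deflection at B: R_B = δ_0/δ_{BB} = 5885/243 = 24.22 kip.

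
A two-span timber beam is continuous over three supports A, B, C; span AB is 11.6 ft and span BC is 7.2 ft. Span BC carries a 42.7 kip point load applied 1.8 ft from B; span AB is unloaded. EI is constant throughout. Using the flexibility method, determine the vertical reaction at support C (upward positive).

R_C = 7.992 kip

Release continuity at B by inserting a hinge; the redundant is the internal moment M_B. The primary structure is two simply-supported spans AB and BC.
Discontinuity in slope at B on the released structure — sum the simple-span end rotations:
  span BC: point load 42.7 at a = 1.8: Pab(L + b)/(6LEI) = 121.1/EI
  relative rotation θ_0 = (0 + 121.1)/EI = 121.1/EI
A unit hogging moment at B produces rotation L₁/(3EI) + L₂/(3EI) = 6.267/EI.
Compatibility: M_B·(L₁+L₂)/(3EI) = θ_0, giving M_B = 19.32 kip·ft (hogging).
Span BC, ΣM about C: R_B^{BC}·7.2 = 230.6 + 19.32, so R_B^{BC} = 34.71 kip and R_C = 42.7 − 34.71 = 7.992 kip.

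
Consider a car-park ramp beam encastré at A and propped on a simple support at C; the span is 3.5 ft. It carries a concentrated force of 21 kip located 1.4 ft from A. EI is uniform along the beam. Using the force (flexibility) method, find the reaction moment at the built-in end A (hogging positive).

Choose R_C as the redundant. The primary structure is the cantilever fixed at A.
Downward deflection at the released point C due to the loads:
  point load 21 at a = 1.4: Pa²(3L − a)/(6EI) = 62.43/EI
Flexibility coefficient — unit upward force at C: δ_{CC} = L³/(3EI) = 14.29/EI.
Compatibility at C: δ_0 − R_C·δ_{CC} = 0, so R_C = 62.43/14.29 = 4.368 kip.
Moment equilibrium about A: M_A = Σ(load moments about A) − R_C·L = 29.4 − 4.368×3.5 = 14.11 kip·ft.

M_A = 14.11 kip·ft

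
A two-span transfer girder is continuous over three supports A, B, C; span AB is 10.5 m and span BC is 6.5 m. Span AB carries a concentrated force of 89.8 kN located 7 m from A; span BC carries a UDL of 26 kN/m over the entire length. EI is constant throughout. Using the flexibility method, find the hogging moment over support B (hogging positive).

M_B = 160.3 kN·m

Release continuity at B by inserting a hinge; the redundant is the internal moment M_B. The primary structure is two simply-supported spans AB and BC.
Rotations at B on the released spans (each span's end-slope, ×1/EI):
  span AB: point load 89.8 at a = 7: Pab(L + a)/(6LEI) = 611.1/EI
  span BC: UDL 26: wL³/(24EI) = 297.5/EI
  relative rotation θ_0 = (611.1 + 297.5)/EI = 908.6/EI
A unit hogging moment at B produces rotation L₁/(3EI) + L₂/(3EI) = 5.667/EI.
Slope continuity at B: θ_0 = M_B·5.667/EI, so M_B = 908.6/5.667 = 160.3 kN·m (hogging).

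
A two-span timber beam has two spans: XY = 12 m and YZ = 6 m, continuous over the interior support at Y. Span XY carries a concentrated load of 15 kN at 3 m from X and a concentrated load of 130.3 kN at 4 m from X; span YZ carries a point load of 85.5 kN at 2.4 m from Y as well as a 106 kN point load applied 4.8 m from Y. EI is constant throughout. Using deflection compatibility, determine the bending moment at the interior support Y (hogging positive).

Insert a hinge at Y; M_Y is the redundant, and each span becomes simply supported.
Rotations at Y on the released spans (each span's end-slope, ×1/EI):
  span XY: point load 15 at a = 3: Pab(L + a)/(6LEI) = 84.38/EI
  span XY: point load 130.3 at a = 4: Pab(L + a)/(6LEI) = 926.6/EI
  span YZ: point load 85.5 at a = 2.4: Pab(L + b)/(6LEI) = 197/EI
  span YZ: point load 106 at a = 4.8: Pab(L + b)/(6LEI) = 122.1/EI
  relative rotation θ_0 = (1011 + 319.1)/EI = 1330/EI
A unit hogging moment at Y produces rotation L₁/(3EI) + L₂/(3EI) = 6/EI.
Compatibility: M_Y·(L₁+L₂)/(3EI) = θ_0, giving M_Y = 221.7 kN·m (hogging).

M_Y = 221.7 kN·m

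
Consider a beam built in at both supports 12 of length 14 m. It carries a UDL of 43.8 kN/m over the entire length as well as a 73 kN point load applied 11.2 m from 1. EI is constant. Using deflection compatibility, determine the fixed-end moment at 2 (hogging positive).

Take the two fixed-end moments M_1, M_2 as redundants; the released structure is the simple span 12.
On the primary (simply-supported) span, the end slopes from the loading are:
  at 1: UDL 43.8: wL³/(24EI) = 5008/EI
  at 2: UDL 43.8: wL³/(24EI) = 5008/EI
  at 1: point load 73 at a = 11.2: Pab(L + b)/(6LEI) = 457.9/EI
  at 2: point load 73 at a = 11.2: Pab(L + a)/(6LEI) = 686.8/EI
  θ_10 = 5466/EI,  θ_20 = 5695/EI
Flexibility coefficients: a unit moment at one end gives L/(3EI) there and L/(6EI) at the far end, so f₁₁ = f₂₂ = 4.667/EI and f₁₂ = f₂₁ = 2.333/EI.
Compatibility — zero rotation at each built-in end:
  4.667 M_1 + 2.333 M_2 = 5466
  2.333 M_1 + 4.667 M_2 = 5695
Solving the pair gives M_1 = 748.1 kN·m and M_2 = 846.2 kN·m (hogging).

M_2 = 846.2 kN·m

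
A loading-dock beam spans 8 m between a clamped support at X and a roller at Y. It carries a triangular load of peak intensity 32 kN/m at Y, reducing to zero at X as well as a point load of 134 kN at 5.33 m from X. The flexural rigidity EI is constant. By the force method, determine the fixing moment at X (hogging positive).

M_X = 278.4 kN·m

Remove the prop at Y; the released (primary) structure is a cantilever built in at X.
Downward deflection at the released point Y due to the loads:
  triangular load, peak 32 at the free end: 11w₀L⁴/(120EI) = 12015/EI
  point load 134 at a = 5.33: Pa²(3L − a)/(6EI) = 11845/EI
  δ_0 = 23860/EI
Tip deflection under a unit load at Y: L³/(3EI) = 170.7/EI.
Compatibility at Y: δ_0 − R_Y·δ_{YY} = 0, so R_Y = 23860/170.7 = 139.8 kN.
Moment equilibrium about X: M_X = Σ(load moments about X) − R_Y·L = 1397 − 139.8×8 = 278.4 kN·m.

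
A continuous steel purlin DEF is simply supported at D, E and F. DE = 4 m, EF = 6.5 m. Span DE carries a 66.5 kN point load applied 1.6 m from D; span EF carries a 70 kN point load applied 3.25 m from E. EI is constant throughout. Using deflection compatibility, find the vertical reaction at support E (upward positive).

R_E = 89.8 kN

Release continuity at E by inserting a hinge; the redundant is the internal moment M_E. The primary structure is two simply-supported spans DE and EF.
End slopes at the hinge E, treating each span as simply supported:
  span DE: point load 66.5 at a = 1.6: Pab(L + a)/(6LEI) = 59.58/EI
  span EF: point load 70 at a = 3.25: Pab(L + b)/(6LEI) = 184.8/EI
  relative rotation θ_0 = (59.58 + 184.8)/EI = 244.4/EI
A unit hogging moment at E produces rotation L₁/(3EI) + L₂/(3EI) = 3.5/EI.
Slope continuity at E: θ_0 = M_E·3.5/EI, so M_E = 244.4/3.5 = 69.84 kN·m (hogging).
Span DE, ΣM about D with M_E applied at E: R_E^{DE}·4 = 106.4 + 69.84, so R_E^{DE} = 44.06 kN and R_D = 66.5 − 44.06 = 22.44 kN.
Span EF, ΣM about F: R_E^{EF}·6.5 = 227.5 + 69.84, so R_E^{EF} = 45.74 kN and R_F = 70 − 45.74 = 24.26 kN.
R_E = 44.06 + 45.74 = 89.8 kN.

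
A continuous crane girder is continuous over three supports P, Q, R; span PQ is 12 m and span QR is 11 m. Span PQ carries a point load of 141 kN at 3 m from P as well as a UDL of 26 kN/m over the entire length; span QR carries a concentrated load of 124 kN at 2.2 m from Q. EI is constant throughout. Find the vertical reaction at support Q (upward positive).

R_Q = 367.4 kN

Take M_Q as the redundant. Released structure: two simple spans PQ and QR with a hinge at Q.
End slopes at the hinge Q, treating each span as simply supported:
  span PQ: point load 141 at a = 3: Pab(L + a)/(6LEI) = 793.1/EI
  span PQ: UDL 26: wL³/(24EI) = 1872/EI
  span QR: point load 124 at a = 2.2: Pab(L + b)/(6LEI) = 720.2/EI
  relative rotation θ_0 = (2665 + 720.2)/EI = 3385/EI
A unit hogging moment at Q produces rotation L₁/(3EI) + L₂/(3EI) = 7.667/EI.
Compatibility: M_Q·(L₁+L₂)/(3EI) = θ_0, giving M_Q = 441.6 kN·m (hogging).
Span PQ, ΣM about P with M_Q applied at Q: R_Q^{PQ}·12 = 2295 + 441.6, so R_Q^{PQ} = 228 kN and R_P = 453 − 228 = 225 kN.
Span QR, ΣM about R: R_Q^{QR}·11 = 1091 + 441.6, so R_Q^{QR} = 139.3 kN and R_R = 124 − 139.3 = -15.34 kN.
R_Q = 228 + 139.3 = 367.4 kN.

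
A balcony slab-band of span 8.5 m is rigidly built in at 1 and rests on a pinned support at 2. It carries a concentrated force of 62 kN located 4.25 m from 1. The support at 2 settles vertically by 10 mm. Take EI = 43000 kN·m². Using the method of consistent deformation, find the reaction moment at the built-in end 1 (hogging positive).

M_1 = 116.7 kN·m

Take the reaction at 2 as the redundant and release it; the primary structure is a cantilever fixed at 1.
Deflection at 2 on the released cantilever, summing each load's contribution:
  point load 62 at a = 4.25: Pa²(3L − a)/(6EI) = 3966/EI
Flexibility coefficient — unit upward force at 2: δ_{22} = L³/(3EI) = 204.7/EI.
With EI = 43000 kN·m²: δ_0 = 0.092238 m and δ_{22} = 0.004761 m/kN.
Compatibility — the beam at 2 must follow the support down by 0.01 m: δ_0 − R_2·δ_{22} = 0.01, so R_2 = (0.092238 − 0.01)/0.004761 = 17.27 kN.
Moment equilibrium about 1: M_1 = Σ(load moments about 1) − R_2·L = 263.5 − 17.27×8.5 = 116.7 kN·m.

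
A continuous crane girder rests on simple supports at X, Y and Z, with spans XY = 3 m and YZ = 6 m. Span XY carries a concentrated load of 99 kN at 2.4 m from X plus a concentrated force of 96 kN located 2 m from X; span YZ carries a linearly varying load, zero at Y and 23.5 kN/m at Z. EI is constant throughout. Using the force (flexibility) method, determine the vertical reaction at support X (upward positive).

R_X = 30.16 kN

Take M_Y as the redundant. Released structure: two simple spans XY and YZ with a hinge at Y.
End slopes at the hinge Y, treating each span as simply supported:
  span XY: point load 99 at a = 2.4: Pab(L + a)/(6LEI) = 42.77/EI
  span XY: point load 96 at a = 2: Pab(L + a)/(6LEI) = 53.33/EI
  span YZ: triangular load, peak 23.5: 7w₀L³/(360EI) = 98.7/EI
  relative rotation θ_0 = (96.1 + 98.7)/EI = 194.8/EI
A unit hogging moment at Y produces rotation L₁/(3EI) + L₂/(3EI) = 3/EI.
Compatibility: M_Y·(L₁+L₂)/(3EI) = θ_0, giving M_Y = 64.93 kN·m (hogging).
Span XY, ΣM about X with M_Y applied at Y: R_Y^{XY}·3 = 429.6 + 64.93, so R_Y^{XY} = 164.8 kN and R_X = 195 − 164.8 = 30.16 kN.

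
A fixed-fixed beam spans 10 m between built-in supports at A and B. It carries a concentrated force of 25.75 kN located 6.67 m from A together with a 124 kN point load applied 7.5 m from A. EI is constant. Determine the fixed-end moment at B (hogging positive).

M_B = 212.5 kN·m

Release both end moments; the primary structure is a simply-supported span AB with redundants M_A and M_B.
End rotations of the released simple span under the applied load (×1/EI):
  at A: point load 25.75 at a = 6.67: Pab(L + b)/(6LEI) = 127.1/EI
  at B: point load 25.75 at a = 6.67: Pab(L + a)/(6LEI) = 158.9/EI
  at A: point load 124 at a = 7.5: Pab(L + b)/(6LEI) = 484.4/EI
  at B: point load 124 at a = 7.5: Pab(L + a)/(6LEI) = 678.1/EI
  θ_A0 = 611.4/EI,  θ_B0 = 837/EI
Flexibility coefficients: a unit moment at one end gives L/(3EI) there and L/(6EI) at the far end, so f₁₁ = f₂₂ = 3.333/EI and f₁₂ = f₂₁ = 1.667/EI.
Compatibility — zero rotation at each built-in end:
  3.333 M_A + 1.667 M_B = 611.4
  1.667 M_A + 3.333 M_B = 837
Solving the pair gives M_A = 77.17 kN·m and M_B = 212.5 kN·m (hogging).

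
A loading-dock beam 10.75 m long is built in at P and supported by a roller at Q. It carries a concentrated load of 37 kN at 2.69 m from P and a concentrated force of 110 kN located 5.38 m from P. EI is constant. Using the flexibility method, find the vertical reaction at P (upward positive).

R_P = 109.4 kN

Release the roller at Q. Primary structure: cantilever fixed at P.
Free-end deflection of the primary structure under the applied loading (downward +):
  point load 37 at a = 2.69: Pa²(3L − a)/(6EI) = 1319/EI
  point load 110 at a = 5.38: Pa²(3L − a)/(6EI) = 14258/EI
  δ_0 = 15578/EI
Flexibility coefficient — unit upward force at Q: δ_{QQ} = L³/(3EI) = 414.1/EI.
The prop prevents deflection at Q: R_Q = δ_0/δ_{QQ} = 15578/414.1 = 37.62 kN.
Vertical equilibrium: R_P = ΣP − R_Q = 147 − 37.62 = 109.4 kN.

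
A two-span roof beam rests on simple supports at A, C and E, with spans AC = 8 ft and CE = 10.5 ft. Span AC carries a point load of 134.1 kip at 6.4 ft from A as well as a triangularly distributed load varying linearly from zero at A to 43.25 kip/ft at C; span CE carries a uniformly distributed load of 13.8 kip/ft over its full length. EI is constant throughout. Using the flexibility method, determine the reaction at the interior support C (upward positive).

R_C = 351.1 kip

Release continuity at C by inserting a hinge; the redundant is the internal moment M_C. The primary structure is two simply-supported spans AC and CE.
Rotations at C on the released spans (each span's end-slope, ×1/EI):
  span AC: point load 134.1 at a = 6.4: Pab(L + a)/(6LEI) = 412/EI
  span AC: triangular load, peak 43.25: w₀L³/(45EI) = 492.1/EI
  span CE: UDL 13.8: wL³/(24EI) = 665.6/EI
  relative rotation θ_0 = (904 + 665.6)/EI = 1570/EI
A unit hogging moment at C produces rotation L₁/(3EI) + L₂/(3EI) = 6.167/EI.
Compatibility: M_C·(L₁+L₂)/(3EI) = θ_0, giving M_C = 254.5 kip·ft (hogging).
Span AC, ΣM about A with M_C applied at C: R_C^{AC}·8 = 1781 + 254.5, so R_C^{AC} = 254.4 kip and R_A = 307.1 − 254.4 = 52.67 kip.
Span CE, ΣM about E: R_C^{CE}·10.5 = 760.7 + 254.5, so R_C^{CE} = 96.69 kip and R_E = 144.9 − 96.69 = 48.21 kip.
R_C = 254.4 + 96.69 = 351.1 kip.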